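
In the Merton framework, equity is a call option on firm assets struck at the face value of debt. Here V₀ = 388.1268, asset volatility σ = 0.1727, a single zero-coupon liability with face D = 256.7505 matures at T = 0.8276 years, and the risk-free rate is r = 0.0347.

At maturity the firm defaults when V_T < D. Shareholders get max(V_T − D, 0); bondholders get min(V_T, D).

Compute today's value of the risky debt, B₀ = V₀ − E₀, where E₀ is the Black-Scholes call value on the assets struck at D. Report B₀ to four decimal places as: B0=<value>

d₁ = [ln(V₀/D) + (r + σ²/2)T] / (σ√T)
   = [ln(388.1268/256.7505) + (0.0347 + 0.5·0.1727²)·0.8276] / (0.1727·√0.8276)
   = [0.413227 + 0.041059] / 0.157110 = 2.891528
d₂ = d₁ − σ√T = 2.891528 − 0.157110 = 2.734419
N(d₁) = 0.998083,  N(d₂) = 0.996875,  e^(−rT) = 0.971691
E₀ = V₀·N(d₁) − D·e^(−rT)·N(d₂)
   = 388.1268·0.998083 − 256.7505·0.971691·0.996875 = 138.680250
B₀ = V₀ − E₀ = 388.1268 − 138.680250 = 249.446550

B0=249.4466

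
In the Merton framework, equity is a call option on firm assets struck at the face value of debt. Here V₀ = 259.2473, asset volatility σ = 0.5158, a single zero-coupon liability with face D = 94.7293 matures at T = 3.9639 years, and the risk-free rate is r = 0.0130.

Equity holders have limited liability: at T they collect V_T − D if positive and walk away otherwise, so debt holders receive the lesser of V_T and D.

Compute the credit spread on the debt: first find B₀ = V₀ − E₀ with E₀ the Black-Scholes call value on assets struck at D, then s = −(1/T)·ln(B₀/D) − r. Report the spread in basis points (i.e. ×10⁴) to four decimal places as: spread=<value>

d₁ = [ln(V₀/D) + (r + σ²/2)T] / (σ√T)
   = [ln(259.2473/94.7293) + (0.0130 + 0.5·0.5158²)·3.9639] / (0.5158·√3.9639)
   = [1.006759 + 0.578828] / 1.026934 = 1.544000
d₂ = d₁ − σ√T = 1.544000 − 1.026934 = 0.517066
N(d₁) = 0.938706,  N(d₂) = 0.697445,  e^(−rT) = 0.949774
E₀ = V₀·N(d₁) − D·e^(−rT)·N(d₂)
   = 259.2473·0.938706 − 94.7293·0.949774·0.697445 = 180.606814
B₀ = V₀ − E₀ = 259.2473 − 180.606814 = 78.640486
spread = −(1/T)·ln(B₀/D) − r = −(1/3.9639)·ln(78.640486/94.7293) − 0.0130 = 0.03395797
in basis points: 0.03395797 × 10⁴ = 339.5797 bp

spread=339.5797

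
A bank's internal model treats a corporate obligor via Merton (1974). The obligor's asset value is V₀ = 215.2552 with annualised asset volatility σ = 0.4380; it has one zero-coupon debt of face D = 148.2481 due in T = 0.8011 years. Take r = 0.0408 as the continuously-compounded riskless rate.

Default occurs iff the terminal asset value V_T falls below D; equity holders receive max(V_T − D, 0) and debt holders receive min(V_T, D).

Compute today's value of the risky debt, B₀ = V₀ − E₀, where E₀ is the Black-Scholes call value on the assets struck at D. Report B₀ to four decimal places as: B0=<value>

d₁ = [ln(V₀/D) + (r + σ²/2)T] / (σ√T)
   = [ln(215.2552/148.2481) + (0.0408 + 0.5·0.4380²)·0.8011] / (0.4380·√0.8011)
   = [0.372937 + 0.109528] / 0.392028 = 1.230689
d₂ = d₁ − σ√T = 1.230689 − 0.392028 = 0.838661
N(d₁) = 0.890780,  N(d₂) = 0.799170,  e^(−rT) = 0.967843
E₀ = V₀·N(d₁) − D·e^(−rT)·N(d₂)
   = 215.2552·0.890780 − 148.2481·0.967843·0.799170 = 77.079417
B₀ = V₀ − E₀ = 215.2552 − 77.079417 = 138.175783

B0=138.1758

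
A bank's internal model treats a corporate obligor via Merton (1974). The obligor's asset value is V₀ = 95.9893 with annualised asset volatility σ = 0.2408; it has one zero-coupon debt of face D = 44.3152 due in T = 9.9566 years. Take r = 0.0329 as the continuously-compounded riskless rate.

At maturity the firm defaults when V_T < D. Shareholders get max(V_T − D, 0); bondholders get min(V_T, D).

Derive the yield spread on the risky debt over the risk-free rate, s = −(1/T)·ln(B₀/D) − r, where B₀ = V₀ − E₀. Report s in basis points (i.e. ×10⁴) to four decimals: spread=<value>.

d₁ = [ln(V₀/D) + (r + σ²/2)T] / (σ√T)
   = [ln(95.9893/44.3152) + (0.0329 + 0.5·0.2408²)·9.9566] / (0.2408·√9.9566)
   = [0.772909 + 0.616237] / 0.759822 = 1.828251
d₂ = d₁ − σ√T = 1.828251 − 0.759822 = 1.068429
N(d₁) = 0.966244,  N(d₂) = 0.857336,  e^(−rT) = 0.720671
E₀ = V₀·N(d₁) − D·e^(−rT)·N(d₂)
   = 95.9893·0.966244 − 44.3152·0.720671·0.857336 = 65.368601
B₀ = V₀ − E₀ = 95.9893 − 65.368601 = 30.620699
spread = −(1/T)·ln(B₀/D) − r = −(1/9.9566)·ln(30.620699/44.3152) − 0.0329 = 0.00422628
in basis points: 0.00422628 × 10⁴ = 42.2628 bp

spread=42.2628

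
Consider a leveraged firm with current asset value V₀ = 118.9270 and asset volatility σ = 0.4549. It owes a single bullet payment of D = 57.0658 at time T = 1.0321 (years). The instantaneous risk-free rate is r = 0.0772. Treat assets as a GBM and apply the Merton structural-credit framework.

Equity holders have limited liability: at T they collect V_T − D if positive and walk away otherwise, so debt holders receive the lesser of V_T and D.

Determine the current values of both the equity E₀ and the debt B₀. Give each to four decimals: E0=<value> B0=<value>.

E0=66.7955 B0=52.1315

d₁ = [ln(V₀/D) + (r + σ²/2)T] / (σ√T)
   = [ln(118.9270/57.0658) + (0.0772 + 0.5·0.4549²)·1.0321] / (0.4549·√1.0321)
   = [0.734305 + 0.186466] / 0.462143 = 1.992393
d₂ = d₁ − σ√T = 1.992393 − 0.462143 = 1.530249
N(d₁) = 0.976836,  N(d₂) = 0.937022,  e^(−rT) = 0.923414
E₀ = V₀·N(d₁) − D·e^(−rT)·N(d₂)
   = 118.9270·0.976836 − 57.0658·0.923414·0.937022 = 66.795466
B₀ = V₀ − E₀ = 118.9270 − 66.795466 = 52.131534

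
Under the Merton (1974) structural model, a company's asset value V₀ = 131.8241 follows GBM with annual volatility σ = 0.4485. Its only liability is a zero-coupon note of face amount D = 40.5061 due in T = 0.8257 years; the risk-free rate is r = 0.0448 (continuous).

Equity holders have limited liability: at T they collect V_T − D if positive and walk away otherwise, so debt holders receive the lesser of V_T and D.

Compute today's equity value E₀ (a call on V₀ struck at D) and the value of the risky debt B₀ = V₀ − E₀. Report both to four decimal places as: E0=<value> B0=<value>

d₁ = [ln(V₀/D) + (r + σ²/2)T] / (σ√T)
   = [ln(131.8241/40.5061) + (0.0448 + 0.5·0.4485²)·0.8257] / (0.4485·√0.8257)
   = [1.180016 + 0.120037] / 0.407543 = 3.189976
d₂ = d₁ − σ√T = 3.189976 − 0.407543 = 2.782433
N(d₁) = 0.999289,  N(d₂) = 0.997302,  e^(−rT) = 0.963684
E₀ = V₀·N(d₁) − D·e^(−rT)·N(d₂)
   = 131.8241·0.999289 − 40.5061·0.963684·0.997302 = 92.800521
B₀ = V₀ − E₀ = 131.8241 − 92.800521 = 39.023579

E0=92.8005 B0=39.0236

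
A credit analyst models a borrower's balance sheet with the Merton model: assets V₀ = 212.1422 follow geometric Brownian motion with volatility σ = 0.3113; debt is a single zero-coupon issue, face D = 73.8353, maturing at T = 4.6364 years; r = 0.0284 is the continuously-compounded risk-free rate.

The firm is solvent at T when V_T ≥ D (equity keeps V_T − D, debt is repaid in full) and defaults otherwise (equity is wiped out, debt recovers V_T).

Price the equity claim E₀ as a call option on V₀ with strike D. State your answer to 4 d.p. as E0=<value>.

E0=148.5717

d₁ = [ln(V₀/D) + (r + σ²/2)T] / (σ√T)
   = [ln(212.1422/73.8353) + (0.0284 + 0.5·0.3113²)·4.6364] / (0.3113·√4.6364)
   = [1.055420 + 0.356325] / 0.670301 = 2.106137
d₂ = d₁ − σ√T = 2.106137 − 0.670301 = 1.435837
N(d₁) = 0.982404,  N(d₂) = 0.924476,  e^(−rT) = 0.876627
E₀ = V₀·N(d₁) − D·e^(−rT)·N(d₂)
   = 212.1422·0.982404 − 73.8353·0.876627·0.924476 = 148.571681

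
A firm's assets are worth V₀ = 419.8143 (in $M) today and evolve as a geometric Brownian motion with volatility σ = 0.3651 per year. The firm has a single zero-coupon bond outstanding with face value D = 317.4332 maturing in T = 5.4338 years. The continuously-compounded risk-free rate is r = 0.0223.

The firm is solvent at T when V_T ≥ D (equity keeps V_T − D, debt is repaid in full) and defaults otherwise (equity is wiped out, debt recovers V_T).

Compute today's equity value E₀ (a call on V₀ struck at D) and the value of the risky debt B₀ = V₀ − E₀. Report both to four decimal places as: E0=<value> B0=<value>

E0=196.4526 B0=223.3617

d₁ = [ln(V₀/D) + (r + σ²/2)T] / (σ√T)
   = [ln(419.8143/317.4332) + (0.0223 + 0.5·0.3651²)·5.4338] / (0.3651·√5.4338)
   = [0.279545 + 0.483331] / 0.851067 = 0.896376
d₂ = d₁ − σ√T = 0.896376 − 0.851067 = 0.045310
N(d₁) = 0.814974,  N(d₂) = 0.518070,  e^(−rT) = 0.885880
E₀ = V₀·N(d₁) − D·e^(−rT)·N(d₂)
   = 419.8143·0.814974 − 317.4332·0.885880·0.518070 = 196.452575
B₀ = V₀ − E₀ = 419.8143 − 196.452575 = 223.361725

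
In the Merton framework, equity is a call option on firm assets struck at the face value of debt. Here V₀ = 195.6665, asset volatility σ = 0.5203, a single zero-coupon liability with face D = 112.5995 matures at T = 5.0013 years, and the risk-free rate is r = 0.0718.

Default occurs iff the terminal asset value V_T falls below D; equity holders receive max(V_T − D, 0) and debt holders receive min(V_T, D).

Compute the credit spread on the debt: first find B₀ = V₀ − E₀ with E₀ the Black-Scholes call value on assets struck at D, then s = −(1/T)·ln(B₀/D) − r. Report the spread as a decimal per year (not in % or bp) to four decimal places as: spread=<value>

spread=0.0461

d₁ = [ln(V₀/D) + (r + σ²/2)T] / (σ√T)
   = [ln(195.6665/112.5995) + (0.0718 + 0.5·0.5203²)·5.0013] / (0.5203·√5.0013)
   = [0.552574 + 1.036050] / 1.163577 = 1.365293
d₂ = d₁ − σ√T = 1.365293 − 1.163577 = 0.201715
N(d₁) = 0.913919,  N(d₂) = 0.579930,  e^(−rT) = 0.698309
E₀ = V₀·N(d₁) − D·e^(−rT)·N(d₂)
   = 195.6665·0.913919 − 112.5995·0.698309·0.579930 = 133.223927
B₀ = V₀ − E₀ = 195.6665 − 133.223927 = 62.442573
spread = −(1/T)·ln(B₀/D) − r = −(1/5.0013)·ln(62.442573/112.5995) − 0.0718 = 0.04608734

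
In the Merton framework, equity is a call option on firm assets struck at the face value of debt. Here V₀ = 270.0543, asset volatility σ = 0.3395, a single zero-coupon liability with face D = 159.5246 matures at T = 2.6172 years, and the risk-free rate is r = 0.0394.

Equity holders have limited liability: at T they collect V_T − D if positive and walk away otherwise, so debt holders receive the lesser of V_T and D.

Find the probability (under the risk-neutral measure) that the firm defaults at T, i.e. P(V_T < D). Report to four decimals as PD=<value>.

d₁ = [ln(V₀/D) + (r + σ²/2)T] / (σ√T)
   = [ln(270.0543/159.5246) + (0.0394 + 0.5·0.3395²)·2.6172] / (0.3395·√2.6172)
   = [0.526425 + 0.253947] / 0.549235 = 1.420835
d₂ = d₁ − σ√T = 1.420835 − 0.549235 = 0.871600
risk-neutral PD = N(−d₂) = N(-0.871600) = 0.191713

PD=0.1917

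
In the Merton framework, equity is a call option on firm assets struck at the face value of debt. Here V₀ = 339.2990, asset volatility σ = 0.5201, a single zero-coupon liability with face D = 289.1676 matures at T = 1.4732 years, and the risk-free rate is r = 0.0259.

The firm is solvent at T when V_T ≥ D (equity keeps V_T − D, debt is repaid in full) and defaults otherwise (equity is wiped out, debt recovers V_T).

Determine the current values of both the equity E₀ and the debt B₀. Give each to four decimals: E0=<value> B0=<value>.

E0=110.5767 B0=228.7223

d₁ = [ln(V₀/D) + (r + σ²/2)T] / (σ√T)
   = [ln(339.2990/289.1676) + (0.0259 + 0.5·0.5201²)·1.4732] / (0.5201·√1.4732)
   = [0.159875 + 0.237409] / 0.631274 = 0.629338
d₂ = d₁ − σ√T = 0.629338 − 0.631274 = -0.001936
N(d₁) = 0.735436,  N(d₂) = 0.499228,  e^(−rT) = 0.962563
E₀ = V₀·N(d₁) − D·e^(−rT)·N(d₂)
   = 339.2990·0.735436 − 289.1676·0.962563·0.499228 = 110.576681
B₀ = V₀ − E₀ = 339.2990 − 110.576681 = 228.722319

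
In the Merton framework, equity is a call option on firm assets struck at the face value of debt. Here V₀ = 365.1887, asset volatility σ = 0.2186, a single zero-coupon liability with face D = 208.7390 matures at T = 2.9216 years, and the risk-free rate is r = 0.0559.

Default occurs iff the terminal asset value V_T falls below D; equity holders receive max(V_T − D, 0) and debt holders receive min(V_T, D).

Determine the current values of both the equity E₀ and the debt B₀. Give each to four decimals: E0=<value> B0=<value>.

d₁ = [ln(V₀/D) + (r + σ²/2)T] / (σ√T)
   = [ln(365.1887/208.7390) + (0.0559 + 0.5·0.2186²)·2.9216] / (0.2186·√2.9216)
   = [0.559330 + 0.233123] / 0.373646 = 2.120864
d₂ = d₁ − σ√T = 2.120864 − 0.373646 = 1.747218
N(d₁) = 0.983033,  N(d₂) = 0.959700,  e^(−rT) = 0.849322
E₀ = V₀·N(d₁) − D·e^(−rT)·N(d₂)
   = 365.1887·0.983033 − 208.7390·0.849322·0.959700 = 188.850760
B₀ = V₀ − E₀ = 365.1887 − 188.850760 = 176.337940

E0=188.8508 B0=176.3379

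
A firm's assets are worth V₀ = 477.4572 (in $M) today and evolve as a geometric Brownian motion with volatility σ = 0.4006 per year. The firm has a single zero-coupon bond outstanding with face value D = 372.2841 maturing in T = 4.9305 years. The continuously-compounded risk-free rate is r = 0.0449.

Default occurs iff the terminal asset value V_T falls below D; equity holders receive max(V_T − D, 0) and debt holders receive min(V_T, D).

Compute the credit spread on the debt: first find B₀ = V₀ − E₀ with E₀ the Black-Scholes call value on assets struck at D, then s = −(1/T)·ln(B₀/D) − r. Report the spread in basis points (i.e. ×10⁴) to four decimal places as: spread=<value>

spread=458.2695

d₁ = [ln(V₀/D) + (r + σ²/2)T] / (σ√T)
   = [ln(477.4572/372.2841) + (0.0449 + 0.5·0.4006²)·4.9305] / (0.4006·√4.9305)
   = [0.248817 + 0.617004] / 0.889521 = 0.973356
d₂ = d₁ − σ√T = 0.973356 − 0.889521 = 0.083834
N(d₁) = 0.834812,  N(d₂) = 0.533406,  e^(−rT) = 0.801413
E₀ = V₀·N(d₁) − D·e^(−rT)·N(d₂)
   = 477.4572·0.834812 − 372.2841·0.801413·0.533406 = 239.443546
B₀ = V₀ − E₀ = 477.4572 − 239.443546 = 238.013654
spread = −(1/T)·ln(B₀/D) − r = −(1/4.9305)·ln(238.013654/372.2841) − 0.0449 = 0.04582695
in basis points: 0.04582695 × 10⁴ = 458.2695 bp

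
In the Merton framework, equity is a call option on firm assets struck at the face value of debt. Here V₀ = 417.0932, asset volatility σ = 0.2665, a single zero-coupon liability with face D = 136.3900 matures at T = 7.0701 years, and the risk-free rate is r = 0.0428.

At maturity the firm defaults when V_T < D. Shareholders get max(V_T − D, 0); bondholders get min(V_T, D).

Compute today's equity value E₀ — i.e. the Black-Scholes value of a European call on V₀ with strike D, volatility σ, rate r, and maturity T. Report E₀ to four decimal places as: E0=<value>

E0=317.4756

d₁ = [ln(V₀/D) + (r + σ²/2)T] / (σ√T)
   = [ln(417.0932/136.3900) + (0.0428 + 0.5·0.2665²)·7.0701] / (0.2665·√7.0701)
   = [1.117791 + 0.553667] / 0.708614 = 2.358770
d₂ = d₁ − σ√T = 2.358770 − 0.708614 = 1.650156
N(d₁) = 0.990832,  N(d₂) = 0.950544,  e^(−rT) = 0.738894
E₀ = V₀·N(d₁) − D·e^(−rT)·N(d₂)
   = 417.0932·0.990832 − 136.3900·0.738894·0.950544 = 317.475587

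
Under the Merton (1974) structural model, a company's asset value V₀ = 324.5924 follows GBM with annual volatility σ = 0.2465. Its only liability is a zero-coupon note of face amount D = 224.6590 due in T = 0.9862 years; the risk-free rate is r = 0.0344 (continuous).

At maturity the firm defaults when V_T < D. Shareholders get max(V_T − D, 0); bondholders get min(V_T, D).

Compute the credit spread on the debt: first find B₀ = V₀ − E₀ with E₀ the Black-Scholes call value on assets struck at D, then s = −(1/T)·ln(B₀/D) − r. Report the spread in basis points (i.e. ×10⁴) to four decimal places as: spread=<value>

d₁ = [ln(V₀/D) + (r + σ²/2)T] / (σ√T)
   = [ln(324.5924/224.6590) + (0.0344 + 0.5·0.2465²)·0.9862] / (0.2465·√0.9862)
   = [0.367987 + 0.063887] / 0.244793 = 1.764239
d₂ = d₁ − σ√T = 1.764239 − 0.244793 = 1.519445
N(d₁) = 0.961154,  N(d₂) = 0.935675,  e^(−rT) = 0.966644
E₀ = V₀·N(d₁) − D·e^(−rT)·N(d₂)
   = 324.5924·0.961154 − 224.6590·0.966644·0.935675 = 108.787299
B₀ = V₀ − E₀ = 324.5924 − 108.787299 = 215.805101
spread = −(1/T)·ln(B₀/D) − r = −(1/0.9862)·ln(215.805101/224.6590) − 0.0344 = 0.00637064
in basis points: 0.00637064 × 10⁴ = 63.7064 bp

spread=63.7064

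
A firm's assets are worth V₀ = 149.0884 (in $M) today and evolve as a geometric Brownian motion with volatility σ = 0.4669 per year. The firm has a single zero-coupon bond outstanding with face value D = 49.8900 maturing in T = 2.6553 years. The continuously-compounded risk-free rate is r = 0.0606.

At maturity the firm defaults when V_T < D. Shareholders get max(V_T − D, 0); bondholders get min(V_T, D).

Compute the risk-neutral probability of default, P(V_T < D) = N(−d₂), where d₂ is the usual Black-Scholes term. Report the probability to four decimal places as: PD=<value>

d₁ = [ln(V₀/D) + (r + σ²/2)T] / (σ√T)
   = [ln(149.0884/49.8900) + (0.0606 + 0.5·0.4669²)·2.6553] / (0.4669·√2.6553)
   = [1.094719 + 0.450333] / 0.760818 = 2.030778
d₂ = d₁ − σ√T = 2.030778 − 0.760818 = 1.269960
risk-neutral PD = N(−d₂) = N(-1.269960) = 0.102049

PD=0.1020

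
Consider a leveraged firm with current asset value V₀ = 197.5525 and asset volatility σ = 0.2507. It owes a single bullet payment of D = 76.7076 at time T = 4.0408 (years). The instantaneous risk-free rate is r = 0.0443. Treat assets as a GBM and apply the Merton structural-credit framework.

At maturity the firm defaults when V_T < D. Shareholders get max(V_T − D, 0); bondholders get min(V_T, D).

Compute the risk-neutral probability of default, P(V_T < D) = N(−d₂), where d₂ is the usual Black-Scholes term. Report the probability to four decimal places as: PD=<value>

PD=0.0238

d₁ = [ln(V₀/D) + (r + σ²/2)T] / (σ√T)
   = [ln(197.5525/76.7076) + (0.0443 + 0.5·0.2507²)·4.0408] / (0.2507·√4.0408)
   = [0.946004 + 0.305991] / 0.503951 = 2.484359
d₂ = d₁ − σ√T = 2.484359 − 0.503951 = 1.980408
risk-neutral PD = N(−d₂) = N(-1.980408) = 0.023829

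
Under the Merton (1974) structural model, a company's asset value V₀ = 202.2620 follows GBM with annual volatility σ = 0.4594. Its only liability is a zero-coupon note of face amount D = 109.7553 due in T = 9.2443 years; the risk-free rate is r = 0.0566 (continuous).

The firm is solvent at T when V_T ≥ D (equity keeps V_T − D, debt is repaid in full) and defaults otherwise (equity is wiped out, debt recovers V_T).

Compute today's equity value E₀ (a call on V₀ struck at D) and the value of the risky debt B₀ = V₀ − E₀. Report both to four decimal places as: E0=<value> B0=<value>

d₁ = [ln(V₀/D) + (r + σ²/2)T] / (σ√T)
   = [ln(202.2620/109.7553) + (0.0566 + 0.5·0.4594²)·9.2443] / (0.4594·√9.2443)
   = [0.611311 + 1.498725] / 1.396780 = 1.510642
d₂ = d₁ − σ√T = 1.510642 − 1.396780 = 0.113862
N(d₁) = 0.934560,  N(d₂) = 0.545327,  e^(−rT) = 0.592605
E₀ = V₀·N(d₁) − D·e^(−rT)·N(d₂)
   = 202.2620·0.934560 − 109.7553·0.592605·0.545327 = 153.557143
B₀ = V₀ − E₀ = 202.2620 − 153.557143 = 48.704857

E0=153.5571 B0=48.7049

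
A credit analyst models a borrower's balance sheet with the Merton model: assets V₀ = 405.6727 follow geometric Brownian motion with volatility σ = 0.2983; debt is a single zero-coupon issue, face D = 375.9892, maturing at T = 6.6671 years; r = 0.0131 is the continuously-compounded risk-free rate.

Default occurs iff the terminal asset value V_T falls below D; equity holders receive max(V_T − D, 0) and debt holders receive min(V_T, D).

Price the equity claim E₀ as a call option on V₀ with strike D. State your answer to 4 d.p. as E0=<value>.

d₁ = [ln(V₀/D) + (r + σ²/2)T] / (σ√T)
   = [ln(405.6727/375.9892) + (0.0131 + 0.5·0.2983²)·6.6671] / (0.2983·√6.6671)
   = [0.075986 + 0.383968] / 0.770232 = 0.597163
d₂ = d₁ − σ√T = 0.597163 − 0.770232 = -0.173069
N(d₁) = 0.724801,  N(d₂) = 0.431298,  e^(−rT) = 0.916366
E₀ = V₀·N(d₁) − D·e^(−rT)·N(d₂)
   = 405.6727·0.724801 − 375.9892·0.916366·0.431298 = 145.430624

E0=145.4306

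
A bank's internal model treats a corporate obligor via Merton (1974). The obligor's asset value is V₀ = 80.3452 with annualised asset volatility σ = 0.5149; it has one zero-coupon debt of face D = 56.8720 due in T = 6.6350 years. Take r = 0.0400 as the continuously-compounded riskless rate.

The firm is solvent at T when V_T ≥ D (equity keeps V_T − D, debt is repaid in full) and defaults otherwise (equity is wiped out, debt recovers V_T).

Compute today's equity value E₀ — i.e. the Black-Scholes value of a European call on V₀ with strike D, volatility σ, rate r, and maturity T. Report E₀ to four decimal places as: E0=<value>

d₁ = [ln(V₀/D) + (r + σ²/2)T] / (σ√T)
   = [ln(80.3452/56.8720) + (0.0400 + 0.5·0.5149²)·6.6350] / (0.5149·√6.6350)
   = [0.345529 + 1.144942] / 1.326305 = 1.123777
d₂ = d₁ − σ√T = 1.123777 − 1.326305 = -0.202527
N(d₁) = 0.869446,  N(d₂) = 0.419752,  e^(−rT) = 0.766899
E₀ = V₀·N(d₁) − D·e^(−rT)·N(d₂)
   = 80.3452·0.869446 − 56.8720·0.766899·0.419752 = 51.548305

E0=51.5483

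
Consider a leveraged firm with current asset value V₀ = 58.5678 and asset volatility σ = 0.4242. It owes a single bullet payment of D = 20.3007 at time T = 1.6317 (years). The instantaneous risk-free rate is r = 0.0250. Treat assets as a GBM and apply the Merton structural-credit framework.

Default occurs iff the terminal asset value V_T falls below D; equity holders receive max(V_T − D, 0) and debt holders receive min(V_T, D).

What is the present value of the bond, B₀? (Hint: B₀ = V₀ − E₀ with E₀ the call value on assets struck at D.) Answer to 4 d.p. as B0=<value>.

B0=19.3502

d₁ = [ln(V₀/D) + (r + σ²/2)T] / (σ√T)
   = [ln(58.5678/20.3007) + (0.0250 + 0.5·0.4242²)·1.6317] / (0.4242·√1.6317)
   = [1.059530 + 0.187601] / 0.541865 = 2.301554
d₂ = d₁ − σ√T = 2.301554 − 0.541865 = 1.759690
N(d₁) = 0.989320,  N(d₂) = 0.960770,  e^(−rT) = 0.960028
E₀ = V₀·N(d₁) − D·e^(−rT)·N(d₂)
   = 58.5678·0.989320 − 20.3007·0.960028·0.960770 = 39.217607
B₀ = V₀ − E₀ = 58.5678 − 39.217607 = 19.350193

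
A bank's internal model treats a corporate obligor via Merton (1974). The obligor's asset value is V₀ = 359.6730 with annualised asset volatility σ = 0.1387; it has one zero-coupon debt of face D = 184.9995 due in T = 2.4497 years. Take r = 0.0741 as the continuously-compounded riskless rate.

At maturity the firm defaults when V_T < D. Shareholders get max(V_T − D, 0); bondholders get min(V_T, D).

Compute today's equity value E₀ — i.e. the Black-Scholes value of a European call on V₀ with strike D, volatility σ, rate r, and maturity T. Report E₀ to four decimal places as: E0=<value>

d₁ = [ln(V₀/D) + (r + σ²/2)T] / (σ√T)
   = [ln(359.6730/184.9995) + (0.0741 + 0.5·0.1387²)·2.4497] / (0.1387·√2.4497)
   = [0.664842 + 0.205086] / 0.217087 = 4.007288
d₂ = d₁ − σ√T = 4.007288 − 0.217087 = 3.790201
N(d₁) = 0.999969,  N(d₂) = 0.999925,  e^(−rT) = 0.833999
E₀ = V₀·N(d₁) − D·e^(−rT)·N(d₂)
   = 359.6730·0.999969 − 184.9995·0.833999·0.999925 = 205.384122

E0=205.3841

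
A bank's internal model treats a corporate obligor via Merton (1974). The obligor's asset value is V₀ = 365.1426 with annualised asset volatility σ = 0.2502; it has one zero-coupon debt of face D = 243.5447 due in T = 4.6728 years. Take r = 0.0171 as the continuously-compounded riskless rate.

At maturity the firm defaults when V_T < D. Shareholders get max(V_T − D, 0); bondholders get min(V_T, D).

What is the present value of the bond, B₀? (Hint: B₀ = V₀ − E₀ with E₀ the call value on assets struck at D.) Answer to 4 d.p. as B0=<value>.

d₁ = [ln(V₀/D) + (r + σ²/2)T] / (σ√T)
   = [ln(365.1426/243.5447) + (0.0171 + 0.5·0.2502²)·4.6728] / (0.2502·√4.6728)
   = [0.404987 + 0.226164] / 0.540849 = 1.166964
d₂ = d₁ − σ√T = 1.166964 − 0.540849 = 0.626115
N(d₁) = 0.878388,  N(d₂) = 0.734380,  e^(−rT) = 0.923204
E₀ = V₀·N(d₁) − D·e^(−rT)·N(d₂)
   = 365.1426·0.878388 − 243.5447·0.923204·0.734380 = 155.617560
B₀ = V₀ − E₀ = 365.1426 − 155.617560 = 209.525040

B0=209.5250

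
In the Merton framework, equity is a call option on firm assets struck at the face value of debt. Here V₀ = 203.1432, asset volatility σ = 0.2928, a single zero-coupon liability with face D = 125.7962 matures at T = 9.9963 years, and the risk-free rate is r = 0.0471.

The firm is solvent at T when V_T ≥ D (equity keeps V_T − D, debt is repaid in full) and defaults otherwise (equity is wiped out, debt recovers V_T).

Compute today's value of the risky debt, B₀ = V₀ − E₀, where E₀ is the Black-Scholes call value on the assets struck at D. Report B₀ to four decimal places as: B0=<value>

B0=69.9042

d₁ = [ln(V₀/D) + (r + σ²/2)T] / (σ√T)
   = [ln(203.1432/125.7962) + (0.0471 + 0.5·0.2928²)·9.9963] / (0.2928·√9.9963)
   = [0.479248 + 0.899326] / 0.925744 = 1.489154
d₂ = d₁ − σ√T = 1.489154 − 0.925744 = 0.563410
N(d₁) = 0.931777,  N(d₂) = 0.713422,  e^(−rT) = 0.624486
E₀ = V₀·N(d₁) − D·e^(−rT)·N(d₂)
   = 203.1432·0.931777 − 125.7962·0.624486·0.713422 = 133.239040
B₀ = V₀ − E₀ = 203.1432 − 133.239040 = 69.904160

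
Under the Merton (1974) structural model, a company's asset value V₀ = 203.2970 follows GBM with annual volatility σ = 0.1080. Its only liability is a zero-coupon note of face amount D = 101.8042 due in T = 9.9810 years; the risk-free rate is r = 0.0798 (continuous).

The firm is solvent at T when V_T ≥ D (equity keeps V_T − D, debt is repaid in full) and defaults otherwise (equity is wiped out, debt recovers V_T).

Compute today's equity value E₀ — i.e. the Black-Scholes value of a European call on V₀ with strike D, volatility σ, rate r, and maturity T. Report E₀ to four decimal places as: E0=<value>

d₁ = [ln(V₀/D) + (r + σ²/2)T] / (σ√T)
   = [ln(203.2970/101.8042) + (0.0798 + 0.5·0.1080²)·9.9810] / (0.1080·√9.9810)
   = [0.691617 + 0.854693] / 0.341201 = 4.531956
d₂ = d₁ − σ√T = 4.531956 − 0.341201 = 4.190754
N(d₁) = 0.999997,  N(d₂) = 0.999986,  e^(−rT) = 0.450912
E₀ = V₀·N(d₁) − D·e^(−rT)·N(d₂)
   = 203.2970·0.999997 − 101.8042·0.450912·0.999986 = 157.392342

E0=157.3923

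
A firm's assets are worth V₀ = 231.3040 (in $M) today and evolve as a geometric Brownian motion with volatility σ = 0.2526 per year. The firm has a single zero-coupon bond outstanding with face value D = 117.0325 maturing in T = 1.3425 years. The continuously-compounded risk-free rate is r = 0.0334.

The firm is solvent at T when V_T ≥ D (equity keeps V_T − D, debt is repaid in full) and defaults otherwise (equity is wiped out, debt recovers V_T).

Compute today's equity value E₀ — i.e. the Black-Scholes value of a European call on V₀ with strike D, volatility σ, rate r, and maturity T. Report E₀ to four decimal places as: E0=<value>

d₁ = [ln(V₀/D) + (r + σ²/2)T] / (σ√T)
   = [ln(231.3040/117.0325) + (0.0334 + 0.5·0.2526²)·1.3425] / (0.2526·√1.3425)
   = [0.681281 + 0.087670] / 0.292678 = 2.627291
d₂ = d₁ − σ√T = 2.627291 − 0.292678 = 2.334613
N(d₁) = 0.995697,  N(d₂) = 0.990218,  e^(−rT) = 0.956151
E₀ = V₀·N(d₁) − D·e^(−rT)·N(d₂)
   = 231.3040·0.995697 − 117.0325·0.956151·0.990218 = 119.502470

E0=119.5025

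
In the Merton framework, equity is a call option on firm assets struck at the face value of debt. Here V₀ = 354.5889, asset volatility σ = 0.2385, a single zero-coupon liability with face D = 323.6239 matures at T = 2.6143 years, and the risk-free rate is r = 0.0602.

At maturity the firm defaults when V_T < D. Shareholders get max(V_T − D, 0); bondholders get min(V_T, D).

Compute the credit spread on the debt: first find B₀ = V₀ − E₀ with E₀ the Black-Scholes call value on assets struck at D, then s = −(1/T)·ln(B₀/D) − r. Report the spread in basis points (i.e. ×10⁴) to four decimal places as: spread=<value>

spread=268.1894

d₁ = [ln(V₀/D) + (r + σ²/2)T] / (σ√T)
   = [ln(354.5889/323.6239) + (0.0602 + 0.5·0.2385²)·2.6143] / (0.2385·√2.6143)
   = [0.091377 + 0.231734] / 0.385626 = 0.837889
d₂ = d₁ − σ√T = 0.837889 − 0.385626 = 0.452263
N(d₁) = 0.798953,  N(d₂) = 0.674460,  e^(−rT) = 0.854379
E₀ = V₀·N(d₁) − D·e^(−rT)·N(d₂)
   = 354.5889·0.798953 − 323.6239·0.854379·0.674460 = 96.813558
B₀ = V₀ − E₀ = 354.5889 − 96.813558 = 257.775342
spread = −(1/T)·ln(B₀/D) − r = −(1/2.6143)·ln(257.775342/323.6239) − 0.0602 = 0.02681894
in basis points: 0.02681894 × 10⁴ = 268.1894 bp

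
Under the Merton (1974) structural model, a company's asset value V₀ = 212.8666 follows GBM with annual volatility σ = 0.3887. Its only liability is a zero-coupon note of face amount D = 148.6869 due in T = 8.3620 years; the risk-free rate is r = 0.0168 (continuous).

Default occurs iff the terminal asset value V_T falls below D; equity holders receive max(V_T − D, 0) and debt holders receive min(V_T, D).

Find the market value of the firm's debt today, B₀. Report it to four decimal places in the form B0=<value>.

B0=91.9958

d₁ = [ln(V₀/D) + (r + σ²/2)T] / (σ√T)
   = [ln(212.8666/148.6869) + (0.0168 + 0.5·0.3887²)·8.3620] / (0.3887·√8.3620)
   = [0.358823 + 0.772179] / 1.124009 = 1.006222
d₂ = d₁ − σ√T = 1.006222 − 1.124009 = -0.117787
N(d₁) = 0.842846,  N(d₂) = 0.453118,  e^(−rT) = 0.868940
E₀ = V₀·N(d₁) − D·e^(−rT)·N(d₂)
   = 212.8666·0.842846 − 148.6869·0.868940·0.453118 = 120.870808
B₀ = V₀ − E₀ = 212.8666 − 120.870808 = 91.995792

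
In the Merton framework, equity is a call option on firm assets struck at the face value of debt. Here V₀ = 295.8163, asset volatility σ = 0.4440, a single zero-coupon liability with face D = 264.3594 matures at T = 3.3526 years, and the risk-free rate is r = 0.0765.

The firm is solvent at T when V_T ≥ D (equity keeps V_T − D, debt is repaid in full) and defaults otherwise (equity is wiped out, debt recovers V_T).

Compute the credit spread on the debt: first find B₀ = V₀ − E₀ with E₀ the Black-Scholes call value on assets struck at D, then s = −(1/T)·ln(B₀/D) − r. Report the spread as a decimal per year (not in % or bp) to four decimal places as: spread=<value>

d₁ = [ln(V₀/D) + (r + σ²/2)T] / (σ√T)
   = [ln(295.8163/264.3594) + (0.0765 + 0.5·0.4440²)·3.3526] / (0.4440·√3.3526)
   = [0.112429 + 0.586933] / 0.812969 = 0.860257
d₂ = d₁ − σ√T = 0.860257 − 0.812969 = 0.047288
N(d₁) = 0.805176,  N(d₂) = 0.518858,  e^(−rT) = 0.773775
E₀ = V₀·N(d₁) − D·e^(−rT)·N(d₂)
   = 295.8163·0.805176 − 264.3594·0.773775·0.518858 = 132.049356
B₀ = V₀ − E₀ = 295.8163 − 132.049356 = 163.766944
spread = −(1/T)·ln(B₀/D) − r = −(1/3.3526)·ln(163.766944/264.3594) − 0.0765 = 0.06633398

spread=0.0663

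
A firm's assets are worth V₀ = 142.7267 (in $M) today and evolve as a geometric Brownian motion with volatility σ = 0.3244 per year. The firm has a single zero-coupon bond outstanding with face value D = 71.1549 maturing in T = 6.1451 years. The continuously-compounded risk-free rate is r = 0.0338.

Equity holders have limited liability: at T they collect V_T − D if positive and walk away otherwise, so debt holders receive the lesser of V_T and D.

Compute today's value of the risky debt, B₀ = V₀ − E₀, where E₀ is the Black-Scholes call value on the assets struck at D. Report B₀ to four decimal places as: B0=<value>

d₁ = [ln(V₀/D) + (r + σ²/2)T] / (σ√T)
   = [ln(142.7267/71.1549) + (0.0338 + 0.5·0.3244²)·6.1451] / (0.3244·√6.1451)
   = [0.696072 + 0.531045] / 0.804165 = 1.525952
d₂ = d₁ − σ√T = 1.525952 − 0.804165 = 0.721787
N(d₁) = 0.936489,  N(d₂) = 0.764787,  e^(−rT) = 0.812447
E₀ = V₀·N(d₁) − D·e^(−rT)·N(d₂)
   = 142.7267·0.936489 − 71.1549·0.812447·0.764787 = 89.449958
B₀ = V₀ − E₀ = 142.7267 − 89.449958 = 53.276742

B0=53.2767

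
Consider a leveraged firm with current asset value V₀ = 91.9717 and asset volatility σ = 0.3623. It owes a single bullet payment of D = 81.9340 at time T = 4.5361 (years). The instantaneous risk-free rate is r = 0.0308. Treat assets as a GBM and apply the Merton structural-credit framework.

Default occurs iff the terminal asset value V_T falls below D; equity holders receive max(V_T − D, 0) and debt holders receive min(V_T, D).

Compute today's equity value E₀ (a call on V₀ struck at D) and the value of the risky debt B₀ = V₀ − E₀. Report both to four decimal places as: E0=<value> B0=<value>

E0=36.1300 B0=55.8417

d₁ = [ln(V₀/D) + (r + σ²/2)T] / (σ√T)
   = [ln(91.9717/81.9340) + (0.0308 + 0.5·0.3623²)·4.5361] / (0.3623·√4.5361)
   = [0.115567 + 0.437419] / 0.771631 = 0.716646
d₂ = d₁ − σ√T = 0.716646 − 0.771631 = -0.054985
N(d₁) = 0.763204,  N(d₂) = 0.478075,  e^(−rT) = 0.869609
E₀ = V₀·N(d₁) − D·e^(−rT)·N(d₂)
   = 91.9717·0.763204 − 81.9340·0.869609·0.478075 = 36.130034
B₀ = V₀ − E₀ = 91.9717 − 36.130034 = 55.841666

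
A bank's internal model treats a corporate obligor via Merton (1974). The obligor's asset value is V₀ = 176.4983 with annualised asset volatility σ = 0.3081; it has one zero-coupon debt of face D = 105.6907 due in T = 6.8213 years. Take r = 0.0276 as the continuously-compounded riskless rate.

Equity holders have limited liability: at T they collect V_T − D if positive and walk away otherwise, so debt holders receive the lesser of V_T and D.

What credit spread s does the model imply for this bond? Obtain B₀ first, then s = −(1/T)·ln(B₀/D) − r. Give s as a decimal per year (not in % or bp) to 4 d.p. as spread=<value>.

d₁ = [ln(V₀/D) + (r + σ²/2)T] / (σ√T)
   = [ln(176.4983/105.6907) + (0.0276 + 0.5·0.3081²)·6.8213] / (0.3081·√6.8213)
   = [0.512794 + 0.512026] / 0.804684 = 1.273569
d₂ = d₁ − σ√T = 1.273569 − 0.804684 = 0.468885
N(d₁) = 0.898592,  N(d₂) = 0.680424,  e^(−rT) = 0.828393
E₀ = V₀·N(d₁) − D·e^(−rT)·N(d₂)
   = 176.4983·0.898592 − 105.6907·0.828393·0.680424 = 99.026487
B₀ = V₀ − E₀ = 176.4983 − 99.026487 = 77.471813
spread = −(1/T)·ln(B₀/D) − r = −(1/6.8213)·ln(77.471813/105.6907) − 0.0276 = 0.01793424

spread=0.0179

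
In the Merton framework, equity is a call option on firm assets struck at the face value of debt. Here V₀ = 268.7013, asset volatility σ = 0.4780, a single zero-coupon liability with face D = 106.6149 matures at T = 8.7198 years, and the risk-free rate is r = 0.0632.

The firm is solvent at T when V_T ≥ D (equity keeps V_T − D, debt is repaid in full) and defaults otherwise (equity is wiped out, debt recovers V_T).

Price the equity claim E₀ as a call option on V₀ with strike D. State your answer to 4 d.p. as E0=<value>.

d₁ = [ln(V₀/D) + (r + σ²/2)T] / (σ√T)
   = [ln(268.7013/106.6149) + (0.0632 + 0.5·0.4780²)·8.7198] / (0.4780·√8.7198)
   = [0.924377 + 1.547259] / 1.411501 = 1.751069
d₂ = d₁ − σ√T = 1.751069 − 1.411501 = 0.339568
N(d₁) = 0.960033,  N(d₂) = 0.632909,  e^(−rT) = 0.576320
E₀ = V₀·N(d₁) − D·e^(−rT)·N(d₂)
   = 268.7013·0.960033 − 106.6149·0.576320·0.632909 = 219.073422

E0=219.0734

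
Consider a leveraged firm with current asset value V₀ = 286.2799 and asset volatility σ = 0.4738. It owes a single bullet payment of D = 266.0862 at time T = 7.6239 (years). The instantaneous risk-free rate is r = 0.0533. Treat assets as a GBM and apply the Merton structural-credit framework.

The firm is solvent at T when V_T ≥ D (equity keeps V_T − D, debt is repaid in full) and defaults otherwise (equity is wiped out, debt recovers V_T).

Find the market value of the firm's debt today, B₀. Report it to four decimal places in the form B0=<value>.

B0=112.5641

d₁ = [ln(V₀/D) + (r + σ²/2)T] / (σ√T)
   = [ln(286.2799/266.0862) + (0.0533 + 0.5·0.4738²)·7.6239] / (0.4738·√7.6239)
   = [0.073150 + 1.262085] / 1.308229 = 1.020643
d₂ = d₁ − σ√T = 1.020643 − 1.308229 = -0.287585
N(d₁) = 0.846288,  N(d₂) = 0.386832,  e^(−rT) = 0.666074
E₀ = V₀·N(d₁) − D·e^(−rT)·N(d₂)
   = 286.2799·0.846288 − 266.0862·0.666074·0.386832 = 173.715828
B₀ = V₀ − E₀ = 286.2799 − 173.715828 = 112.564072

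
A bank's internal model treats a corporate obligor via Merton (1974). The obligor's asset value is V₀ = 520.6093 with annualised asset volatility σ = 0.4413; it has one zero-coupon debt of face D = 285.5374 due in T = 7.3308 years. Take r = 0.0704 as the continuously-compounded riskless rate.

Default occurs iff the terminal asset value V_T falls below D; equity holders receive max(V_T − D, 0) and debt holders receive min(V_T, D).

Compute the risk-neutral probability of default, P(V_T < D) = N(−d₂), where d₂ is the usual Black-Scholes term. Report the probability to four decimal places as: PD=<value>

d₁ = [ln(V₀/D) + (r + σ²/2)T] / (σ√T)
   = [ln(520.6093/285.5374) + (0.0704 + 0.5·0.4413²)·7.3308] / (0.4413·√7.3308)
   = [0.600627 + 1.229909] / 1.194840 = 1.532035
d₂ = d₁ − σ√T = 1.532035 − 1.194840 = 0.337195
risk-neutral PD = N(−d₂) = N(-0.337195) = 0.367985

PD=0.3680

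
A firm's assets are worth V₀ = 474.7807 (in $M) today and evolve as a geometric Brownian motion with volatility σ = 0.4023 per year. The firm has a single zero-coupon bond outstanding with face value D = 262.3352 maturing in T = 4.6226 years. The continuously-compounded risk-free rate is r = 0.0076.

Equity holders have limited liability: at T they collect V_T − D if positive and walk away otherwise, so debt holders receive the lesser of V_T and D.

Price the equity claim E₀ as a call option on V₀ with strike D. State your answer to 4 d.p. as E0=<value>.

d₁ = [ln(V₀/D) + (r + σ²/2)T] / (σ√T)
   = [ln(474.7807/262.3352) + (0.0076 + 0.5·0.4023²)·4.6226] / (0.4023·√4.6226)
   = [0.593230 + 0.409205] / 0.864954 = 1.158945
d₂ = d₁ − σ√T = 1.158945 − 0.864954 = 0.293991
N(d₁) = 0.876761,  N(d₂) = 0.615618,  e^(−rT) = 0.965478
E₀ = V₀·N(d₁) − D·e^(−rT)·N(d₂)
   = 474.7807·0.876761 − 262.3352·0.965478·0.615618 = 260.346132

E0=260.3461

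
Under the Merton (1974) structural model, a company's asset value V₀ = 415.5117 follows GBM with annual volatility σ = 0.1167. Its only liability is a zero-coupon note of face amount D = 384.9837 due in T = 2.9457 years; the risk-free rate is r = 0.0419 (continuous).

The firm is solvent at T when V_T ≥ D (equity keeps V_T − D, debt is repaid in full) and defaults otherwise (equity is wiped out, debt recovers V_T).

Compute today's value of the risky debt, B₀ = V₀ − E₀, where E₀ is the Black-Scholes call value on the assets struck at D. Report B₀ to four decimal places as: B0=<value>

B0=333.9943

d₁ = [ln(V₀/D) + (r + σ²/2)T] / (σ√T)
   = [ln(415.5117/384.9837) + (0.0419 + 0.5·0.1167²)·2.9457] / (0.1167·√2.9457)
   = [0.076310 + 0.143483] / 0.200293 = 1.097360
d₂ = d₁ − σ√T = 1.097360 − 0.200293 = 0.897067
N(d₁) = 0.863758,  N(d₂) = 0.815158,  e^(−rT) = 0.883888
E₀ = V₀·N(d₁) − D·e^(−rT)·N(d₂)
   = 415.5117·0.863758 − 384.9837·0.883888·0.815158 = 81.517370
B₀ = V₀ − E₀ = 415.5117 − 81.517370 = 333.994330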